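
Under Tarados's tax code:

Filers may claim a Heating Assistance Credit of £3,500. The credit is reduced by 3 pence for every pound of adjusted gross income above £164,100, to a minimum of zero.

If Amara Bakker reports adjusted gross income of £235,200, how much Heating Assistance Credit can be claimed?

£1,367

Heating Assistance Credit: 3% of the £71,100 excess over £164,100 is £2,133; credit = £3,500 − £2,133 = £1,367.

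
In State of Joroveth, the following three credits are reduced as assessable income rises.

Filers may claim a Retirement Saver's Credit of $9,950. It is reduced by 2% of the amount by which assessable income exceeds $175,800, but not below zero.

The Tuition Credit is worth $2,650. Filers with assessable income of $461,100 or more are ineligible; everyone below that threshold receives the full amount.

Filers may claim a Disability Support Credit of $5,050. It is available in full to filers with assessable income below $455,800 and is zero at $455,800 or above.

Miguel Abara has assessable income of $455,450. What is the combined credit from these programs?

$12,057

Retirement Saver's Credit: 2% of the $279,650 excess over $175,800 is $5,593; credit = $9,950 − $5,593 = $4,357.
Tuition Credit: $455,450 is below the $461,100 cutoff, so the full $2,650 applies.
Disability Support Credit: $455,450 is below the $455,800 cutoff, so the full $5,050 applies.
Total: $4,357 + $2,650 + $5,050 = $12,057.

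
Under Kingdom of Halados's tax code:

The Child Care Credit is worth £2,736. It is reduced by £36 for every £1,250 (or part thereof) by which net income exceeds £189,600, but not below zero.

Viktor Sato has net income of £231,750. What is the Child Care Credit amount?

£1,512

Child Care Credit: income exceeds £189,600 by £42,150, which is 34 full-or-partial £1,250 increments; reduction = 34 × £36 = £1,224, leaving £1,512.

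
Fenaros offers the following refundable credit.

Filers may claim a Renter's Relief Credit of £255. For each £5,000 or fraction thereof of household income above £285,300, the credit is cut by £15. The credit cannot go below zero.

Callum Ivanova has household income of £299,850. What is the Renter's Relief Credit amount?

Renter's Relief Credit: income exceeds £285,300 by £14,550, which is 3 full-or-partial £5,000 increments; reduction = 3 × £15 = £45, leaving £210.

£210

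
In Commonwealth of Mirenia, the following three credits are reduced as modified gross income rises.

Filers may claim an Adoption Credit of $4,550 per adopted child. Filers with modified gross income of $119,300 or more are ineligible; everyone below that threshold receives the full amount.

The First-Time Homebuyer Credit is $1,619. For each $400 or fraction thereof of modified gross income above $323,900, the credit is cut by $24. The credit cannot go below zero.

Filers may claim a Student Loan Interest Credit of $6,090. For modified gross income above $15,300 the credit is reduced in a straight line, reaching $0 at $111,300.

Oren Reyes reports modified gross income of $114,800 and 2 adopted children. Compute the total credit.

Adoption Credit: base = 2 × $4,550 = $9,100. $114,800 is below the $119,300 cutoff, so the full $9,100 applies.
First-Time Homebuyer Credit: $114,800 is at or below the $323,900 threshold, so the full $1,619 applies.
Student Loan Interest Credit: $114,800 is at or above $111,300, so the credit is $0.
Total: $9,100 + $1,619 + $0 = $10,719.

$10,719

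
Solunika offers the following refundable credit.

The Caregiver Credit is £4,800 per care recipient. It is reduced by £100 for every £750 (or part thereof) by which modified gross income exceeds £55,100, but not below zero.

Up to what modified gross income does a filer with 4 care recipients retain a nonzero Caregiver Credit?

£198,350

Full credit = 4 × £4,800 = £19,200.
After 191 increments the reduction is 191 × £100 = £19,100, leaving £100; one more increment wipes it out. Increment 191 ends at excess 191 × £750 = £143,250, so the highest qualifying income is £55,100 + £143,250 = £198,350.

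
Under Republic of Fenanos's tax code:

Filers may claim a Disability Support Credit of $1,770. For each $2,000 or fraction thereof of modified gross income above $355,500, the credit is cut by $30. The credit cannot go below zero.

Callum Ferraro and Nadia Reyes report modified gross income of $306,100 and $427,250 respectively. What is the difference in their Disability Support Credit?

Callum ($306,100): Disability Support Credit: $306,100 is at or below the $355,500 threshold, so the full $1,770 applies.
Nadia ($427,250): Disability Support Credit: income exceeds $355,500 by $71,750, which is 36 full-or-partial $2,000 increments; reduction = 36 × $30 = $1,080, leaving $690.
Difference: |$1,770 − $690| = $1,080.

$1,080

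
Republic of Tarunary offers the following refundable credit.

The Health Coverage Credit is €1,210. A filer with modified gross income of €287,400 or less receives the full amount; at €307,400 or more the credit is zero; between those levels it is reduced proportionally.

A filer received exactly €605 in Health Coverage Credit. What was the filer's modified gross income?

€605 is 605/1,210 of the full €1,210, so 605/1,210 of the €20,000 range has been used: income = €287,400 + €20,000 × 605/1,210 = €297,400.

€297,400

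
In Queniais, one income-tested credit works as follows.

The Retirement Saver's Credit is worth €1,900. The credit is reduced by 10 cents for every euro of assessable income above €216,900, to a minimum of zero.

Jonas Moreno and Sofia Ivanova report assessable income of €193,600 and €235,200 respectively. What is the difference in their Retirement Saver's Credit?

€1,830

Jonas (€193,600): Retirement Saver's Credit: €193,600 is at or below the €216,900 threshold, so the full €1,900 applies.
Sofia (€235,200): Retirement Saver's Credit: 10% of the €18,300 excess over €216,900 is €1,830; credit = €1,900 − €1,830 = €70.
Difference: |€1,900 − €70| = €1,830.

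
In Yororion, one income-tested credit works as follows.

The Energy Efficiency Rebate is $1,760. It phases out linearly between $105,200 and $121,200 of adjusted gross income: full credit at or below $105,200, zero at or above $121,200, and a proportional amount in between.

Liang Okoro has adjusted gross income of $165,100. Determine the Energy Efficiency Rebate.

$0

Energy Efficiency Rebate: $165,100 is at or above $121,200, so the credit is $0.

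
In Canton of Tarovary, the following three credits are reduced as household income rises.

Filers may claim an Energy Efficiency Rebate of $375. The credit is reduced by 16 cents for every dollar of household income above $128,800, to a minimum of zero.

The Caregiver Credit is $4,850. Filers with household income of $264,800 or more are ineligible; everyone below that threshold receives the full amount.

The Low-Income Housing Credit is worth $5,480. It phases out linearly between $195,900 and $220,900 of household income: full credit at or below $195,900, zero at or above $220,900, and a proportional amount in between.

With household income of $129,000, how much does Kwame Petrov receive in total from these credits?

$10,673

Energy Efficiency Rebate: 16% of the $200 excess over $128,800 is $32; credit = $375 − $32 = $343.
Caregiver Credit: $129,000 is below the $264,800 cutoff, so the full $4,850 applies.
Low-Income Housing Credit: $129,000 is at or below the $195,900 threshold, so the full $5,480 applies.
Total: $343 + $4,850 + $5,480 = $10,673.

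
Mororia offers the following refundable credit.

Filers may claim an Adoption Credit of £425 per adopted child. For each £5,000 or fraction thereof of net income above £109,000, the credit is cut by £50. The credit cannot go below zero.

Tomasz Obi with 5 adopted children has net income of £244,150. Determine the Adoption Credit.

£725

Adoption Credit: base = 5 × £425 = £2,125. income exceeds £109,000 by £135,150, which is 28 full-or-partial £5,000 increments; reduction = 28 × £50 = £1,400, leaving £725.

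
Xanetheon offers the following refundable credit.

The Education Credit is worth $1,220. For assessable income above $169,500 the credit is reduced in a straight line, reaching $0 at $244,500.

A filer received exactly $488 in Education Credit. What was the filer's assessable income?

$214,500

$488 is 488/1,220 of the full $1,220, so 732/1,220 of the $75,000 range has been used: income = $169,500 + $75,000 × 732/1,220 = $214,500.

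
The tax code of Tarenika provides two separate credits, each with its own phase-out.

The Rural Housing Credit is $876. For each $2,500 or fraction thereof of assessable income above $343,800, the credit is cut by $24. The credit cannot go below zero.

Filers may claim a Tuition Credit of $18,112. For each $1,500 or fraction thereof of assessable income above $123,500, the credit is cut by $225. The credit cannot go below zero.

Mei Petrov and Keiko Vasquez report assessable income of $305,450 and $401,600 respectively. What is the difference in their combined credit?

Mei ($305,450): Rural Housing Credit: $305,450 is at or below the $343,800 threshold, so the full $876 applies. Tuition Credit: income exceeds $123,500 by $181,950 → 122 increments × $225 = $27,450 ≥ base, so the credit is $0. total $876 + $0 = $876
Keiko ($401,600): Rural Housing Credit: income exceeds $343,800 by $57,800, which is 24 full-or-partial $2,500 increments; reduction = 24 × $24 = $576, leaving $300. Tuition Credit: income exceeds $123,500 by $278,100 → 186 increments × $225 = $41,850 ≥ base, so the credit is $0. total $300 + $0 = $300
Difference: |$876 − $300| = $576.

$576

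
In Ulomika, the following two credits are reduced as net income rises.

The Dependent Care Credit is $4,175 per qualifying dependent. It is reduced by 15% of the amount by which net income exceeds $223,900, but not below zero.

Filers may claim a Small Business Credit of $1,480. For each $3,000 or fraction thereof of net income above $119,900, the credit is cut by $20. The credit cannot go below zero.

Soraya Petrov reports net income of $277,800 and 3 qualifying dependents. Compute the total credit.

$4,860

Dependent Care Credit: base = 3 × $4,175 = $12,525. 15% of the $53,900 excess over $223,900 is $8,085; credit = $12,525 − $8,085 = $4,440.
Small Business Credit: income exceeds $119,900 by $157,900, which is 53 full-or-partial $3,000 increments; reduction = 53 × $20 = $1,060, leaving $420.
Total: $4,440 + $420 = $4,860.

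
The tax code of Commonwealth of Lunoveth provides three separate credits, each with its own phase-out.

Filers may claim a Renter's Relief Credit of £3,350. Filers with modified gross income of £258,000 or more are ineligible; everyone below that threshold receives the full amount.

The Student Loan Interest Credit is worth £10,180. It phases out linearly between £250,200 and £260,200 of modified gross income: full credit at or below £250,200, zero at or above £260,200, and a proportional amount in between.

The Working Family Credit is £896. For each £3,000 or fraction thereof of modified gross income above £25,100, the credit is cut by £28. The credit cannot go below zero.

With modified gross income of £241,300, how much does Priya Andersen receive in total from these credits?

Renter's Relief Credit: £241,300 is below the £258,000 cutoff, so the full £3,350 applies.
Student Loan Interest Credit: £241,300 is at or below the £250,200 threshold, so the full £10,180 applies.
Working Family Credit: income exceeds £25,100 by £216,200 → 73 increments × £28 = £2,044 ≥ base, so the credit is £0.
Total: £3,350 + £10,180 + £0 = £13,530.

£13,530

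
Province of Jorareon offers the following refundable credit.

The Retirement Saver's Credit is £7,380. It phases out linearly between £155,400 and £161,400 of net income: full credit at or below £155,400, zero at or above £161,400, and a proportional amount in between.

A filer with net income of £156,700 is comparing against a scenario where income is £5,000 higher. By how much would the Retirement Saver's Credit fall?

At £156,700 — £156,700 is £1,300 into a £6,000 phase-out range, leaving 4,700/6,000 of the credit: £7,380 × 4,700/6,000 = £5,781.
At £161,700 — £161,700 is at or above £161,400, so the credit is £0.
Lost: £5,781 − £0 = £5,781.

£5,781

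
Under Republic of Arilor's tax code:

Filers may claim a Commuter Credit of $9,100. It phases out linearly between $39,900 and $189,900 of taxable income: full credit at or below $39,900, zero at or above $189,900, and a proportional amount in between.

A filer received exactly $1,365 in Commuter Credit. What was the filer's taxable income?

$167,400

$1,365 is 1,365/9,100 of the full $9,100, so 7,735/9,100 of the $150,000 range has been used: income = $39,900 + $150,000 × 7,735/9,100 = $167,400.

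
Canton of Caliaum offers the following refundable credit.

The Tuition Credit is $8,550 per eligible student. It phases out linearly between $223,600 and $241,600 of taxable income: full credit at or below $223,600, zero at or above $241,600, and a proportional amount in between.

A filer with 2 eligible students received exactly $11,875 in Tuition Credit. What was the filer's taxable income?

Full credit = 2 × $8,550 = $17,100.
$11,875 is 11,875/17,100 of the full $17,100, so 5,225/17,100 of the $18,000 range has been used: income = $223,600 + $18,000 × 5,225/17,100 = $229,100.

$229,100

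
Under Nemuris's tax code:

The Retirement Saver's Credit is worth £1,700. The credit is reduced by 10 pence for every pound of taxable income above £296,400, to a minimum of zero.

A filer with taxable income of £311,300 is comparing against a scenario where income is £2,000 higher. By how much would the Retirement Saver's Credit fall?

£200

At £311,300 — 10% of the £14,900 excess over £296,400 is £1,490; credit = £1,700 − £1,490 = £210.
At £313,300 — 10% of the £16,900 excess over £296,400 is £1,690; credit = £1,700 − £1,690 = £10.
Lost: £210 − £10 = £200.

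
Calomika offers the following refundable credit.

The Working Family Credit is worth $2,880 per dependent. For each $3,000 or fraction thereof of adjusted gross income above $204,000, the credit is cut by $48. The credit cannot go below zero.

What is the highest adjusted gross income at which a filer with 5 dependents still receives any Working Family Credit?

Full credit = 5 × $2,880 = $14,400.
After 299 increments the reduction is 299 × $48 = $14,352, leaving $48; one more increment wipes it out. Increment 299 ends at excess 299 × $3,000 = $897,000, so the highest qualifying income is $204,000 + $897,000 = $1,101,000.

$1,101,000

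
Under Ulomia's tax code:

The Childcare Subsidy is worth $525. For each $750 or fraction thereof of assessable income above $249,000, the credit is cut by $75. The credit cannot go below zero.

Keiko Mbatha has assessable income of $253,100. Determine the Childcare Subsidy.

Childcare Subsidy: income exceeds $249,000 by $4,100, which is 6 full-or-partial $750 increments; reduction = 6 × $75 = $450, leaving $75.

$75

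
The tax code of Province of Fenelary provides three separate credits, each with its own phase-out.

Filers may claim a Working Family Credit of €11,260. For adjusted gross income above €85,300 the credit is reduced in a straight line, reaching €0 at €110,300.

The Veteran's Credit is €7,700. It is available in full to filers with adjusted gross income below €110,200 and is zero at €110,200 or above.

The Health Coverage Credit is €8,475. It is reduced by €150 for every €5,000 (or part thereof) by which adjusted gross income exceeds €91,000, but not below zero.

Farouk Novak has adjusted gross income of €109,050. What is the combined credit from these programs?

Working Family Credit: €109,050 is €23,750 into a €25,000 phase-out range, leaving 1,250/25,000 of the credit: €11,260 × 1,250/25,000 = €563.
Veteran's Credit: €109,050 is below the €110,200 cutoff, so the full €7,700 applies.
Health Coverage Credit: income exceeds €91,000 by €18,050, which is 4 full-or-partial €5,000 increments; reduction = 4 × €150 = €600, leaving €7,875.
Total: €563 + €7,700 + €7,875 = €16,138.

€16,138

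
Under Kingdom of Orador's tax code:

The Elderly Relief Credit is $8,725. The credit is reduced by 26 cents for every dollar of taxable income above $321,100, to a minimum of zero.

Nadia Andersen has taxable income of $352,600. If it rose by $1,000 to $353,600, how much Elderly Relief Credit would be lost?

$260

At $352,600 — 26% of the $31,500 excess over $321,100 is $8,190; credit = $8,725 − $8,190 = $535.
At $353,600 — 26% of the $32,500 excess over $321,100 is $8,450; credit = $8,725 − $8,450 = $275.
Lost: $535 − $275 = $260.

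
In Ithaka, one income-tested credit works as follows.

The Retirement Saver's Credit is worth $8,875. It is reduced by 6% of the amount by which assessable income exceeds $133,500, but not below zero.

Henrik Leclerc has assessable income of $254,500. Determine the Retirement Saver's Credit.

$1,615

Retirement Saver's Credit: 6% of the $121,000 excess over $133,500 is $7,260; credit = $8,875 − $7,260 = $1,615.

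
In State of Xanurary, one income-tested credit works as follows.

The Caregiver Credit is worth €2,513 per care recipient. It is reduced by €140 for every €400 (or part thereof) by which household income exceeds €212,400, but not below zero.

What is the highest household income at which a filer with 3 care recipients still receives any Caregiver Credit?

Full credit = 3 × €2,513 = €7,539.
After 53 increments the reduction is 53 × €140 = €7,420, leaving €119; one more increment wipes it out. Increment 53 ends at excess 53 × €400 = €21,200, so the highest qualifying income is €212,400 + €21,200 = €233,600.

€233,600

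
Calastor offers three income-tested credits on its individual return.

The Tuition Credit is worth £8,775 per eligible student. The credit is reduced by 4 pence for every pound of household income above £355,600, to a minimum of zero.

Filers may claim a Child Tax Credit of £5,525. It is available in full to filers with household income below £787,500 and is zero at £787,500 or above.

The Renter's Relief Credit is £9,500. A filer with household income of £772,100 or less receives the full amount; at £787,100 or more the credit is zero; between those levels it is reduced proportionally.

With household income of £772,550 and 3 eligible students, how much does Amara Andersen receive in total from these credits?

Tuition Credit: base = 3 × £8,775 = £26,325. 4% of the £416,950 excess over £355,600 is £16,678; credit = £26,325 − £16,678 = £9,647.
Child Tax Credit: £772,550 is below the £787,500 cutoff, so the full £5,525 applies.
Renter's Relief Credit: £772,550 is £450 into a £15,000 phase-out range, leaving 14,550/15,000 of the credit: £9,500 × 14,550/15,000 = £9,215.
Total: £9,647 + £5,525 + £9,215 = £24,387.

£24,387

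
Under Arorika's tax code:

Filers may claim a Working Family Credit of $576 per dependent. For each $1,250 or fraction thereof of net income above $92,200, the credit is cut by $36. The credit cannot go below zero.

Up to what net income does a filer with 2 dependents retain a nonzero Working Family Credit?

$130,950

Full credit = 2 × $576 = $1,152.
After 31 increments the reduction is 31 × $36 = $1,116, leaving $36; one more increment wipes it out. Increment 31 ends at excess 31 × $1,250 = $38,750, so the highest qualifying income is $92,200 + $38,750 = $130,950.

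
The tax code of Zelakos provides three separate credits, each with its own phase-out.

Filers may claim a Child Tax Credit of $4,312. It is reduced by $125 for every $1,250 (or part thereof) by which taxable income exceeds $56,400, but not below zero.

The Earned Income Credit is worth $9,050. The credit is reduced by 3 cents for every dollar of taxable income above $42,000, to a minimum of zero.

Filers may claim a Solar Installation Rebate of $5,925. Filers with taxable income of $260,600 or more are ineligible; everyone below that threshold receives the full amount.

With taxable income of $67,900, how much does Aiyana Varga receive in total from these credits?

$17,260

Child Tax Credit: income exceeds $56,400 by $11,500, which is 10 full-or-partial $1,250 increments; reduction = 10 × $125 = $1,250, leaving $3,062.
Earned Income Credit: 3% of the $25,900 excess over $42,000 is $777; credit = $9,050 − $777 = $8,273.
Solar Installation Rebate: $67,900 is below the $260,600 cutoff, so the full $5,925 applies.
Total: $3,062 + $8,273 + $5,925 = $17,260.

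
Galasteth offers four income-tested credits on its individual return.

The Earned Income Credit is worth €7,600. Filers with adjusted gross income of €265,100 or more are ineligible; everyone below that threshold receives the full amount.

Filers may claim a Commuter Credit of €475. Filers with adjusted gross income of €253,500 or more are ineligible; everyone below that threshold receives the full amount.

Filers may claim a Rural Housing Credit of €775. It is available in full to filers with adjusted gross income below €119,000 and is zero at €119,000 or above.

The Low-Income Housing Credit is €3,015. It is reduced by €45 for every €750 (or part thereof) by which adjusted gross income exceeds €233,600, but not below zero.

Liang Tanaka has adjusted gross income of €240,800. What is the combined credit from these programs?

Earned Income Credit: €240,800 is below the €265,100 cutoff, so the full €7,600 applies.
Commuter Credit: €240,800 is below the €253,500 cutoff, so the full €475 applies.
Rural Housing Credit: €240,800 meets or exceeds the €119,000 cutoff, so the credit is €0.
Low-Income Housing Credit: income exceeds €233,600 by €7,200, which is 10 full-or-partial €750 increments; reduction = 10 × €45 = €450, leaving €2,565.
Total: €7,600 + €475 + €0 + €2,565 = €10,640.

€10,640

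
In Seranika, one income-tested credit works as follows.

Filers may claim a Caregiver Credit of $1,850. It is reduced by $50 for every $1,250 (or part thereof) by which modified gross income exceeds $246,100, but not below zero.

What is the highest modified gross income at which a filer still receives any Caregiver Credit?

After 36 increments the reduction is 36 × $50 = $1,800, leaving $50; one more increment wipes it out. Increment 36 ends at excess 36 × $1,250 = $45,000, so the highest qualifying income is $246,100 + $45,000 = $291,100.

$291,100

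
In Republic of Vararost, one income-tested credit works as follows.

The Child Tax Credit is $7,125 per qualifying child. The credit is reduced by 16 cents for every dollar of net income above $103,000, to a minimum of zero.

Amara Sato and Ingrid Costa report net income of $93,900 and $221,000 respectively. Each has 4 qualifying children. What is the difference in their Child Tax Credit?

Amara ($93,900): Child Tax Credit: base = 4 × $7,125 = $28,500. $93,900 is at or below the $103,000 threshold, so the full $28,500 applies.
Ingrid ($221,000): Child Tax Credit: base = 4 × $7,125 = $28,500. 16% of the $118,000 excess over $103,000 is $18,880; credit = $28,500 − $18,880 = $9,620.
Difference: |$28,500 − $9,620| = $18,880.

$18,880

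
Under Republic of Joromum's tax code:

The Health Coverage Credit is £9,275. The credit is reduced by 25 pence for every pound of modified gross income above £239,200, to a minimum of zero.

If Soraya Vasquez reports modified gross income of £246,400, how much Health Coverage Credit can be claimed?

Health Coverage Credit: 25% of the £7,200 excess over £239,200 is £1,800; credit = £9,275 − £1,800 = £7,475.

£7,475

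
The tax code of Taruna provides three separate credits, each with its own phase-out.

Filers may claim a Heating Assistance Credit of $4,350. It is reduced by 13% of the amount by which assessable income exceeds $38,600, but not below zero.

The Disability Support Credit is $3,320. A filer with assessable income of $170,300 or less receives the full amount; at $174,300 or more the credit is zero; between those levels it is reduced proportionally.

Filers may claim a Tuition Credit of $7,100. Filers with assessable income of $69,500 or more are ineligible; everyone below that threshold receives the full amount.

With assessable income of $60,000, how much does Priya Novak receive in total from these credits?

$11,988

Heating Assistance Credit: 13% of the $21,400 excess over $38,600 is $2,782; credit = $4,350 − $2,782 = $1,568.
Disability Support Credit: $60,000 is at or below the $170,300 threshold, so the full $3,320 applies.
Tuition Credit: $60,000 is below the $69,500 cutoff, so the full $7,100 applies.
Total: $1,568 + $3,320 + $7,100 = $11,988.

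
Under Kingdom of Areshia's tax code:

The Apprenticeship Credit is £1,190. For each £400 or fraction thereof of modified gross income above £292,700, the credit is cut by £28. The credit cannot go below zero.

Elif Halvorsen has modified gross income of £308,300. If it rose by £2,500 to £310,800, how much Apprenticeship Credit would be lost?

£98

At £308,300 — income exceeds £292,700 by £15,600, which is 39 full-or-partial £400 increments; reduction = 39 × £28 = £1,092, leaving £98.
At £310,800 — income exceeds £292,700 by £18,100 → 46 increments × £28 = £1,288 ≥ base, so the credit is £0.
Lost: £98 − £0 = £98.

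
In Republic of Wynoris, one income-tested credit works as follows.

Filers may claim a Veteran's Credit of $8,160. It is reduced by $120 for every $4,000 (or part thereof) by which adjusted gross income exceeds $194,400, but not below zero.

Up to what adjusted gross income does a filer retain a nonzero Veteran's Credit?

After 67 increments the reduction is 67 × $120 = $8,040, leaving $120; one more increment wipes it out. Increment 67 ends at excess 67 × $4,000 = $268,000, so the highest qualifying income is $194,400 + $268,000 = $462,400.

$462,400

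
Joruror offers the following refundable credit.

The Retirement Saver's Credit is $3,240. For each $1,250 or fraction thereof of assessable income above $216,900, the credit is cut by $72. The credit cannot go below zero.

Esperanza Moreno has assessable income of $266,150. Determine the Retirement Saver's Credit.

Retirement Saver's Credit: income exceeds $216,900 by $49,250, which is 40 full-or-partial $1,250 increments; reduction = 40 × $72 = $2,880, leaving $360.

$360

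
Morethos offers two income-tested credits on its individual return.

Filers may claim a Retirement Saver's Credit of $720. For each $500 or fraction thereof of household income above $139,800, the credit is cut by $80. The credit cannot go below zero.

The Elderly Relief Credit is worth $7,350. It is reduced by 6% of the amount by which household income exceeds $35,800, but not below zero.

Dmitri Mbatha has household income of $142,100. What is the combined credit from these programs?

Retirement Saver's Credit: income exceeds $139,800 by $2,300, which is 5 full-or-partial $500 increments; reduction = 5 × $80 = $400, leaving $320.
Elderly Relief Credit: 6% of the $106,300 excess over $35,800 is $6,378; credit = $7,350 − $6,378 = $972.
Total: $320 + $972 = $1,292.

$1,292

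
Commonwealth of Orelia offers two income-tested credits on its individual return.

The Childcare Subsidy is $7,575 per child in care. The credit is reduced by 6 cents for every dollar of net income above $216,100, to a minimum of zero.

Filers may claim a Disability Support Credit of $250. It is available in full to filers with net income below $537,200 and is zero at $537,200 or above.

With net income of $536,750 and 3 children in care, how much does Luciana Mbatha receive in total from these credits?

$3,736

Childcare Subsidy: base = 3 × $7,575 = $22,725. 6% of the $320,650 excess over $216,100 is $19,239; credit = $22,725 − $19,239 = $3,486.
Disability Support Credit: $536,750 is below the $537,200 cutoff, so the full $250 applies.
Total: $3,486 + $250 = $3,736.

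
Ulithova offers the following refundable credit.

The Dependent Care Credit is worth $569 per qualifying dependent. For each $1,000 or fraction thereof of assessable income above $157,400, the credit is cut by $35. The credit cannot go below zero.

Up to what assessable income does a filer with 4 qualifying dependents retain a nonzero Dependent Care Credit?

$222,400

Full credit = 4 × $569 = $2,276.
After 65 increments the reduction is 65 × $35 = $2,275, leaving $1; one more increment wipes it out. Increment 65 ends at excess 65 × $1,000 = $65,000, so the highest qualifying income is $157,400 + $65,000 = $222,400.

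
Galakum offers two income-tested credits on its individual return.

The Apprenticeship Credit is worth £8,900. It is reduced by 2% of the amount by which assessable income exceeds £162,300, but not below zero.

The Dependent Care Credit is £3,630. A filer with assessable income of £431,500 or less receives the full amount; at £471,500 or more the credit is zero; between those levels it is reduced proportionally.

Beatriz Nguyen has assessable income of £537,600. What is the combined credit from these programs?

Apprenticeship Credit: 2% of the £375,300 excess over £162,300 is £7,506; credit = £8,900 − £7,506 = £1,394.
Dependent Care Credit: £537,600 is at or above £471,500, so the credit is £0.
Total: £1,394 + £0 = £1,394.

£1,394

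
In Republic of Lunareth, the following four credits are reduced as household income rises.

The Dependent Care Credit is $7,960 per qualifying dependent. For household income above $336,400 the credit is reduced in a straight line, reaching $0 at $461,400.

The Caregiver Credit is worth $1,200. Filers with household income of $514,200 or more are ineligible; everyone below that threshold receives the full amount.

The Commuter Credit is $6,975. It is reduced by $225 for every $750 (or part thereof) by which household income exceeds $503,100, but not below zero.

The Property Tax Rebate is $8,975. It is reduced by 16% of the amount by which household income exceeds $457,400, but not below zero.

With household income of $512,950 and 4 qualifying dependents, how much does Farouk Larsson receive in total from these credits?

$5,112

Dependent Care Credit: base = 4 × $7,960 = $31,840. $512,950 is at or above $461,400, so the credit is $0.
Caregiver Credit: $512,950 is below the $514,200 cutoff, so the full $1,200 applies.
Commuter Credit: income exceeds $503,100 by $9,850, which is 14 full-or-partial $750 increments; reduction = 14 × $225 = $3,150, leaving $3,825.
Property Tax Rebate: 16% of the $55,550 excess over $457,400 is $8,888; credit = $8,975 − $8,888 = $87.
Total: $0 + $1,200 + $3,825 + $87 = $5,112.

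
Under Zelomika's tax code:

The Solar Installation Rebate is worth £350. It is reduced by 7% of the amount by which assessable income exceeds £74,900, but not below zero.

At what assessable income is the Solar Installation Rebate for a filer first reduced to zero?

£79,900

The credit falls by 7% of each pound above £74,900, so it reaches zero when the excess is £350 / 7% = £5,000: income = £74,900 + £5,000 = £79,900.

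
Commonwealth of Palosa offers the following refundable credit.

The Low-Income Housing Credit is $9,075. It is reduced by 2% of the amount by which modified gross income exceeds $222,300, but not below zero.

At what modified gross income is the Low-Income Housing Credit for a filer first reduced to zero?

The credit falls by 2% of each dollar above $222,300, so it reaches zero when the excess is $9,075 / 2% = $453,750: income = $222,300 + $453,750 = $676,050.

$676,050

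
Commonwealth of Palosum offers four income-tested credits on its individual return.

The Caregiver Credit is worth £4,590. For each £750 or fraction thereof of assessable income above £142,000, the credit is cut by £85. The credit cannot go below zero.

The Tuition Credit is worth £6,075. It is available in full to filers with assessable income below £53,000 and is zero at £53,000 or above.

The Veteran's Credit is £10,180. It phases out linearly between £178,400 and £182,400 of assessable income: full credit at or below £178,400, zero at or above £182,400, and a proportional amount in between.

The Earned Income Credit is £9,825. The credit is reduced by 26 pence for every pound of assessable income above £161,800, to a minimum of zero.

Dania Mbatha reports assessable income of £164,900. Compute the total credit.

£21,154

Caregiver Credit: income exceeds £142,000 by £22,900, which is 31 full-or-partial £750 increments; reduction = 31 × £85 = £2,635, leaving £1,955.
Tuition Credit: £164,900 meets or exceeds the £53,000 cutoff, so the credit is £0.
Veteran's Credit: £164,900 is at or below the £178,400 threshold, so the full £10,180 applies.
Earned Income Credit: 26% of the £3,100 excess over £161,800 is £806; credit = £9,825 − £806 = £9,019.
Total: £1,955 + £0 + £10,180 + £9,019 = £21,154.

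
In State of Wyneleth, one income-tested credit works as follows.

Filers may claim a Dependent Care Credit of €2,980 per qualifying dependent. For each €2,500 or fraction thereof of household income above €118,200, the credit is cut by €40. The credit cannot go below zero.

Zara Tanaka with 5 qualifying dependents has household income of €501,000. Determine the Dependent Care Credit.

Dependent Care Credit: base = 5 × €2,980 = €14,900. income exceeds €118,200 by €382,800, which is 154 full-or-partial €2,500 increments; reduction = 154 × €40 = €6,160, leaving €8,740.

€8,740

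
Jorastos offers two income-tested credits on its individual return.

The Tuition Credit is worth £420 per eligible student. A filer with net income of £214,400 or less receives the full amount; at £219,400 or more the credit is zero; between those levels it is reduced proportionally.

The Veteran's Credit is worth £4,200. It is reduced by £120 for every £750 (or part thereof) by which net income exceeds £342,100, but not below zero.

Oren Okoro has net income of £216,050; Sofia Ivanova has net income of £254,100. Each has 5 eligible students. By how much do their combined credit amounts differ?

Oren (£216,050): Tuition Credit: base = 5 × £420 = £2,100. £216,050 is £1,650 into a £5,000 phase-out range, leaving 3,350/5,000 of the credit: £2,100 × 3,350/5,000 = £1,407. Veteran's Credit: £216,050 is at or below the £342,100 threshold, so the full £4,200 applies. total £1,407 + £4,200 = £5,607
Sofia (£254,100): Tuition Credit: base = 5 × £420 = £2,100. £254,100 is at or above £219,400, so the credit is £0. Veteran's Credit: £254,100 is at or below the £342,100 threshold, so the full £4,200 applies. total £0 + £4,200 = £4,200
Difference: |£5,607 − £4,200| = £1,407.

£1,407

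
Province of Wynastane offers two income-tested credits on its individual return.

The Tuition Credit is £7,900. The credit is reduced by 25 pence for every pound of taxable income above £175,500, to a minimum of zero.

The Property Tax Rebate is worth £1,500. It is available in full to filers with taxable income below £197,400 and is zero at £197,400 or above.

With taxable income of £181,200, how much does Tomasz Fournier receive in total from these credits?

£7,975

Tuition Credit: 25% of the £5,700 excess over £175,500 is £1,425; credit = £7,900 − £1,425 = £6,475.
Property Tax Rebate: £181,200 is below the £197,400 cutoff, so the full £1,500 applies.
Total: £6,475 + £1,500 = £7,975.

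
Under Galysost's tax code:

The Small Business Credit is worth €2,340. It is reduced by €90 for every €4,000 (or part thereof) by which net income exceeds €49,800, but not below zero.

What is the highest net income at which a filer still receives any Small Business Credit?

€149,800

After 25 increments the reduction is 25 × €90 = €2,250, leaving €90; one more increment wipes it out. Increment 25 ends at excess 25 × €4,000 = €100,000, so the highest qualifying income is €49,800 + €100,000 = €149,800.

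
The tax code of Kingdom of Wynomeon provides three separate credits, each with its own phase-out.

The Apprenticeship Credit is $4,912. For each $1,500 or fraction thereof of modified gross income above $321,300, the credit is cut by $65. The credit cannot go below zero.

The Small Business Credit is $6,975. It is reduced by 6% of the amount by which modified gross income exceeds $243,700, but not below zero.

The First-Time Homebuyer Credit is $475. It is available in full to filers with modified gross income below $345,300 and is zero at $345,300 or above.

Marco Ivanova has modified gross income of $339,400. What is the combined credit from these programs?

$5,775

Apprenticeship Credit: income exceeds $321,300 by $18,100, which is 13 full-or-partial $1,500 increments; reduction = 13 × $65 = $845, leaving $4,067.
Small Business Credit: 6% of the $95,700 excess over $243,700 is $5,742; credit = $6,975 − $5,742 = $1,233.
First-Time Homebuyer Credit: $339,400 is below the $345,300 cutoff, so the full $475 applies.
Total: $4,067 + $1,233 + $475 = $5,775.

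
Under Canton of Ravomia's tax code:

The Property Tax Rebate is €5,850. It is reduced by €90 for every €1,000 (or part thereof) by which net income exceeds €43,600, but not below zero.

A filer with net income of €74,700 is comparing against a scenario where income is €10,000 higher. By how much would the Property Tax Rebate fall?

At €74,700 — income exceeds €43,600 by €31,100, which is 32 full-or-partial €1,000 increments; reduction = 32 × €90 = €2,880, leaving €2,970.
At €84,700 — income exceeds €43,600 by €41,100, which is 42 full-or-partial €1,000 increments; reduction = 42 × €90 = €3,780, leaving €2,070.
Lost: €2,970 − €2,070 = €900.

€900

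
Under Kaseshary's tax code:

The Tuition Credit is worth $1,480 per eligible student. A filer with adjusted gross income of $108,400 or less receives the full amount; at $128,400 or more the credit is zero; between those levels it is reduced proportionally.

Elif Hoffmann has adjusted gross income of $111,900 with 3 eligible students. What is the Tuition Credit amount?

$3,663

Tuition Credit: base = 3 × $1,480 = $4,440. $111,900 is $3,500 into a $20,000 phase-out range, leaving 16,500/20,000 of the credit: $4,440 × 16,500/20,000 = $3,663.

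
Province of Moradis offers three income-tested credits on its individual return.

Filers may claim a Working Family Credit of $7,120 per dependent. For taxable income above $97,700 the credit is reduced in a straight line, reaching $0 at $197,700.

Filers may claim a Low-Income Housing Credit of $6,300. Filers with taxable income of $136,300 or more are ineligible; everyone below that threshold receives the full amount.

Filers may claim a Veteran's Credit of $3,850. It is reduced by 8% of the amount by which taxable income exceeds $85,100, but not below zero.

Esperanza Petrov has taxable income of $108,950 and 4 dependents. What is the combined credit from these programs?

Working Family Credit: base = 4 × $7,120 = $28,480. $108,950 is $11,250 into a $100,000 phase-out range, leaving 88,750/100,000 of the credit: $28,480 × 88,750/100,000 = $25,276.
Low-Income Housing Credit: $108,950 is below the $136,300 cutoff, so the full $6,300 applies.
Veteran's Credit: 8% of the $23,850 excess over $85,100 is $1,908; credit = $3,850 − $1,908 = $1,942.
Total: $25,276 + $6,300 + $1,942 = $33,518.

$33,518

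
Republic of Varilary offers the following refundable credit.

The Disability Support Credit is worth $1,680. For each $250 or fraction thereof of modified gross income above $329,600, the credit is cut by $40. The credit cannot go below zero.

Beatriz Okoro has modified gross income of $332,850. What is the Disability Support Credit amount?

Disability Support Credit: income exceeds $329,600 by $3,250, which is 13 full-or-partial $250 increments; reduction = 13 × $40 = $520, leaving $1,160.

$1,160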